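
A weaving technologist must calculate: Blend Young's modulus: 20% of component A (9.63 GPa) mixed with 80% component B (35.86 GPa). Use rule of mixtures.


Formula: Blend property = (fraction_A * property_A) + (fraction_B * property_B)
Step 1: Contribution A = 20/100 * 9.63 GPa = 1.926 GPa
Step 2: Contribution B = 80/100 * 35.86 GPa = 28.688 GPa
Step 3: Blend Young's modulus = 1.926 + 28.688 = 30.614 GPa

30.614 GPa


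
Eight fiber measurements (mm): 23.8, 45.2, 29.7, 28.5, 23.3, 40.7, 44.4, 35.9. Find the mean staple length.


Formula: Mean = sum of lengths / count
Sum = 23.8 + 45.2 + 29.7 + 28.5 + 23.3 + 40.7 + 44.4 + 35.9
Sum = 271.5 mm
Mean = 271.5 / 8 = 33.94 mm

33.94 mm


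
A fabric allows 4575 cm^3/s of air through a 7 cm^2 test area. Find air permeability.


Formula: Air Permeability = Airflow / Test Area
AP = 4575 cm^3/s / 7 cm^2
AP = 653.6 cm^3/s/cm^2

653.6 cm^3/s/cm^2


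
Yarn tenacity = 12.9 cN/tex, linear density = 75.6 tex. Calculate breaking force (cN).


Formula: Breaking force = Tenacity * Linear density
F = 12.9 cN/tex * 75.6 tex
F = 975.24 cN

975.24 cN


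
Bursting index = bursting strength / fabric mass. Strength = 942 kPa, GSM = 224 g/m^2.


Formula: Bursting Index = Bursting Strength / Fabric GSM
BI = 942 kPa / 224 g/m^2
BI = 4.205 kPa/(g/m^2)

4.205 kPa/(g/m^2)


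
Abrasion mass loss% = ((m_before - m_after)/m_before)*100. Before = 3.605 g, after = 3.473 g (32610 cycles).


Formula: Mass loss% = ((m_before - m_after) / m_before) * 100
Step 1: Mass loss = 3.605 - 3.473 = 0.132 g
Step 2: Ratio = 0.132 / 3.605 = 0.0366158
Step 3: Mass loss% = 0.0366158 * 100 = 3.66158% ≈ 3.66%

3.66%


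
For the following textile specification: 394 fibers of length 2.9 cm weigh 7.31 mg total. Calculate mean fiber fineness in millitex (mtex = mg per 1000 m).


Formula: fineness (mtex) = mass (mg) / total length (km) = (mass_mg / total_length_m) * 1000
Step 1: Convert fiber length: 2.9 cm = 0.029 m
Step 2: Total fiber length = 394 * 0.029 = 11.426 m
Step 3: Linear density = 7.31 mg / 11.426 m = 0.6398 mg/m
Step 4: fineness = 0.6398 * 1000 = 639.8 mtex

639.8 mtex


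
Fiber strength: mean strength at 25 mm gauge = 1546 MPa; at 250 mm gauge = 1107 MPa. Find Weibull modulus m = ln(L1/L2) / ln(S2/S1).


Formula: m = ln(L1/L2) / ln(S2/S1)
Step 1: ln(L1/L2) = ln(25/250) = -2.30259
Step 2: S2/S1 = 1107/1546 = 0.71604
Step 3: ln(S2/S1) = ln(0.71604) = -0.33402
Step 4: m = -2.30259 / -0.33402 = 6.89

6.89 (Weibull m)


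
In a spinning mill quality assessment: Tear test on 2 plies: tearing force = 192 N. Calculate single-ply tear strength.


Formula: Per-ply strength = Total force / Number of plies
Per-ply = 192 N / 2
Per-ply = 96 N

96 N


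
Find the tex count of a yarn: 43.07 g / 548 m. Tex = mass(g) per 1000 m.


Formula: Tex = (mass_g / length_m) * 1000
Substituting: Tex = (43.07 / 548) * 1000
Intermediate: 43.07 / 548 = 0.07859489 g/m
Tex = 0.07859489 * 1000 = 78.59 tex

78.59 tex


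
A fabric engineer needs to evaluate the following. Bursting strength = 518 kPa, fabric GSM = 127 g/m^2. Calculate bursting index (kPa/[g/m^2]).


Formula: Bursting Index = Bursting Strength / Fabric GSM
BI = 518 kPa / 127 g/m^2
BI = 4.079 kPa/(g/m^2)

4.079 kPa/(g/m^2)


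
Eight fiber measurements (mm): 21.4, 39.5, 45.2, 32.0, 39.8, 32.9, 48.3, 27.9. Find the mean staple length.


Formula: Mean = sum of lengths / count
Sum = 21.4 + 39.5 + 45.2 + 32.0 + 39.8 + 32.9 + 48.3 + 27.9
Sum = 287.0 mm
Mean = 287.0 / 8 = 35.88 mm

35.88 mm


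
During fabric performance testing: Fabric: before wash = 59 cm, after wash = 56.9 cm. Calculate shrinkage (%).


Formula: Shrinkage% = ((L_before - L_after) / L_before) * 100
Step 1: Shrinkage = 59 - 56.9 = 2.1 cm
Step 2: Shrinkage% = (2.1 / 59) * 100
Step 3: Shrinkage% = 0.035593 * 100 = 3.5593% ≈ 3.6%

3.6%


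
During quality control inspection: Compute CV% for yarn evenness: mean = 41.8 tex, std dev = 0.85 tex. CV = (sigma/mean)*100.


Formula: CV% = (standard deviation / mean) * 100
Step 1: Ratio = 0.85 / 41.8 = 0.020335
Step 2: CV% = 0.020335 * 100 = 2.0335% ≈ 2.0%

2.0%


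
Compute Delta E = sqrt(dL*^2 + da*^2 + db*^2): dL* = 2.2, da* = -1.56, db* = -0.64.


Formula: Delta E = sqrt(dL*^2 + da*^2 + db*^2)
Step 1: dL*^2 = 2.2^2 = 4.84
Step 2: da*^2 = (-1.56)^2 = 2.4336
Step 3: db*^2 = (-0.64)^2 = 0.4096
Step 4: Sum = 4.84 + 2.4336 + 0.4096 = 7.6832
Step 5: Delta E = sqrt(7.6832) = 2.77

2.77 Delta E


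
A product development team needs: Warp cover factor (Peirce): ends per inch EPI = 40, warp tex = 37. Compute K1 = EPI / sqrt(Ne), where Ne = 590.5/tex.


Formula: K1 = EPI / sqrt(Ne), with Ne = 590.5 / tex_warp
Step 1: Ne = 590.5 / 37 = 15.959
Step 2: sqrt(Ne) = sqrt(15.959) = 3.9949
Step 3: K1 = 40 / 3.9949 = 10.0

10.0


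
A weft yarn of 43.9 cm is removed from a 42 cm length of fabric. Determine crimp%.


Formula: Crimp% = ((L_yarn - L_fabric) / L_fabric) * 100
Step 1: Extension = 43.9 - 42 = 1.9 cm
Step 2: Crimp% = (1.9 / 42) * 100
Step 3: Crimp% = 0.045238 * 100 = 4.5238% ≈ 4.5%

4.5%


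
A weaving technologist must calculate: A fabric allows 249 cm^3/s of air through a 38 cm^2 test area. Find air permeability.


Formula: Air Permeability = Airflow / Test Area
AP = 249 cm^3/s / 38 cm^2
AP = 6.6 cm^3/s/cm^2

6.6 cm^3/s/cm^2


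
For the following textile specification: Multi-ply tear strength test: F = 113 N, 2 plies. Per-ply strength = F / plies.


Formula: Per-ply strength = Total force / Number of plies
Per-ply = 113 N / 2
Per-ply = 56.5 N

56.5 N


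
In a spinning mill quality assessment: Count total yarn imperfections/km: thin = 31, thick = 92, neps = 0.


Formula: Total = thin places + thick places + neps
Total = 31 + 92 + 0
Total = 123 imperfections/km

123 imperfections/km


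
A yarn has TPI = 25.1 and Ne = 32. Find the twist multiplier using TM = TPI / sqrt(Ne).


Formula: TM = TPI / sqrt(Ne)
Step 1: sqrt(Ne) = sqrt(32) = 5.6569
Step 2: TM = 25.1 / 5.6569 = 4.44

4.44 TM


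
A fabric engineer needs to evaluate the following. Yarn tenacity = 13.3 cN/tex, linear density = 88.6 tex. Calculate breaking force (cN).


Formula: Breaking force = Tenacity * Linear density
F = 13.3 cN/tex * 88.6 tex
F = 1178.38 cN

1178.38 cN


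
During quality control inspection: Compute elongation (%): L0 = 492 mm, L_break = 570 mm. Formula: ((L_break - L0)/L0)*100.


Formula: Elongation (%) = ((L_break - L0) / L0) * 100
Step 1: Extension = 570 - 492 = 78 mm
Step 2: Elongation = (78 / 492) * 100
Step 3: Elongation = 0.158537 * 100 = 15.8537% ≈ 15.9%

15.9%


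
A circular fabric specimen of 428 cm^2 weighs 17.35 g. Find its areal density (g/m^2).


Formula: GSM = mass_g / area_m2
Step 1: Convert area: 428 cm^2 = 428 / 10000 = 0.0428 m^2
Step 2: GSM = 17.35 g / 0.0428 m^2 = 405.4 g/m^2

405.4 g/m^2


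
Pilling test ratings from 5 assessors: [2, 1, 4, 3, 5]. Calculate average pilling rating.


Formula: Mean = sum / count
Sum = 2 + 1 + 4 + 3 + 5 = 15
Mean = 15 / 5 = 3.0

3.0


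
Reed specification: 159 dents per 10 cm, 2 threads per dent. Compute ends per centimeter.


Formula: EPC = (dents per 10 cm * ends per dent) / 10
Step 1: Total ends per 10 cm = 159 * 2 = 318
Step 2: EPC = 318 / 10 = 31.8 ends/cm

31.8 ends/cm


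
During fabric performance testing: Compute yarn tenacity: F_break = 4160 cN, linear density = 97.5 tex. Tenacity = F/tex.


Formula: Tenacity = Breaking force / Linear density
Tenacity = 4160 cN / 97.5 tex
Tenacity = 42.67 cN/tex

42.67 cN/tex


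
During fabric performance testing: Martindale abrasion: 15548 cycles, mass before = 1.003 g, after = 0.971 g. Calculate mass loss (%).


Formula: Mass loss% = ((m_before - m_after) / m_before) * 100
Step 1: Mass loss = 1.003 - 0.971 = 0.032 g
Step 2: Ratio = 0.032 / 1.003 = 0.0319043
Step 3: Mass loss% = 0.0319043 * 100 = 3.19043% ≈ 3.19%

3.19%


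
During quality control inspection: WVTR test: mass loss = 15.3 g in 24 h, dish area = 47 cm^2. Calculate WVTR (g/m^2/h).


Formula: WVTR = mass_loss / (area * time)
Step 1: Convert area: 47 cm^2 = 0.0047 m^2
Step 2: WVTR = 15.3 g / (0.0047 m^2 * 24 h)
Step 3: WVTR = 15.3 / 0.1128 = 135.6 g/m^2/h

135.6 g/m^2/h


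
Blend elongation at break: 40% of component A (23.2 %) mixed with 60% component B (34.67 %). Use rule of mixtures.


Formula: Blend property = (fraction_A * property_A) + (fraction_B * property_B)
Step 1: Contribution A = 40/100 * 23.2 % = 9.28 %
Step 2: Contribution B = 60/100 * 34.67 % = 20.802 %
Step 3: Blend elongation at break = 9.28 + 20.802 = 30.082 %

30.082 %


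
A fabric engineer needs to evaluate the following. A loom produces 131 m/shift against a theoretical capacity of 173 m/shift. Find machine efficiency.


Formula: Efficiency% = (Actual output / Theoretical output) * 100
Efficiency% = (131 / 173) * 100
Efficiency% = 0.757225 * 100 = 75.7225% ≈ 75.7%

75.7%


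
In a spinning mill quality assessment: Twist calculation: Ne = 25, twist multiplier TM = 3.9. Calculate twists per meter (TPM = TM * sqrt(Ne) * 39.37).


Formula: TPM = TM * sqrt(Ne) * 39.37
Step 1: sqrt(Ne) = sqrt(25) = 5
Step 2: TM * sqrt(Ne) = 3.9 * 5 = 19.5
Step 3: TPM = 19.5 * 39.37 = 768 twists/m

768 twists/m


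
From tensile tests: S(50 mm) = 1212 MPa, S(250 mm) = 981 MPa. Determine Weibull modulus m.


Formula: m = ln(L1/L2) / ln(S2/S1)
Step 1: ln(L1/L2) = ln(50/250) = -1.60944
Step 2: S2/S1 = 981/1212 = 0.80941
Step 3: ln(S2/S1) = ln(0.80941) = -0.21145
Step 4: m = -1.60944 / -0.21145 = 7.61

7.61 (Weibull m)


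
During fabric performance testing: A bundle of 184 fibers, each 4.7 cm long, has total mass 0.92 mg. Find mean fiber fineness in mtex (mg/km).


Formula: fineness (mtex) = mass (mg) / total length (km) = (mass_mg / total_length_m) * 1000
Step 1: Convert fiber length: 4.7 cm = 0.047 m
Step 2: Total fiber length = 184 * 0.047 = 8.648 m
Step 3: Linear density = 0.92 mg / 8.648 m = 0.1064 mg/m
Step 4: fineness = 0.1064 * 1000 = 106.4 mtex

106.4 mtex


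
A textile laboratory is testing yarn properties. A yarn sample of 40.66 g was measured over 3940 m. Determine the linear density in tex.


Formula: Tex = (mass_g / length_m) * 1000
Substituting: Tex = (40.66 / 3940) * 1000
Intermediate: 40.66 / 3940 = 0.0103198 g/m
Tex = 0.0103198 * 1000 = 10.32 tex

10.32 tex


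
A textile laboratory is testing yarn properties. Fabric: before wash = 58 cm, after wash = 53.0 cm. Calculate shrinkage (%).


Formula: Shrinkage% = ((L_before - L_after) / L_before) * 100
Step 1: Shrinkage = 58 - 53.0 = 5.0 cm
Step 2: Shrinkage% = (5.0 / 58) * 100
Step 3: Shrinkage% = 0.086207 * 100 = 8.6207% ≈ 8.6%

8.6%


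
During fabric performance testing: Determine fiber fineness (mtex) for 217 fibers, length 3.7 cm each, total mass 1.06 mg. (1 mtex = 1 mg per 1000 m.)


Formula: fineness (mtex) = mass (mg) / total length (km) = (mass_mg / total_length_m) * 1000
Step 1: Convert fiber length: 3.7 cm = 0.037 m
Step 2: Total fiber length = 217 * 0.037 = 8.029 m
Step 3: Linear density = 1.06 mg / 8.029 m = 0.1320 mg/m
Step 4: fineness = 0.1320 * 1000 = 132.0 mtex

132.0 mtex


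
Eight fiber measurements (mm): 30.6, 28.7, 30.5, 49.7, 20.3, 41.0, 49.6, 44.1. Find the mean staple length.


Formula: Mean = sum of lengths / count
Sum = 30.6 + 28.7 + 30.5 + 49.7 + 20.3 + 41.0 + 49.6 + 44.1
Sum = 294.5 mm
Mean = 294.5 / 8 = 36.81 mm

36.81 mm


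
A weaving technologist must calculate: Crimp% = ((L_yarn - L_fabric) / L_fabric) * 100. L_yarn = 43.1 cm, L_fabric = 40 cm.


Formula: Crimp% = ((L_yarn - L_fabric) / L_fabric) * 100
Step 1: Extension = 43.1 - 40 = 3.1 cm
Step 2: Crimp% = (3.1 / 40) * 100
Step 3: Crimp% = 0.0775 * 100 = 7.75% ≈ 7.8%

7.8%


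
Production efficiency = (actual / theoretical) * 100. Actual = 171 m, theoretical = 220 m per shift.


Formula: Efficiency% = (Actual output / Theoretical output) * 100
Efficiency% = (171 / 220) * 100
Efficiency% = 0.777273 * 100 = 77.7273% ≈ 77.7%

77.7%


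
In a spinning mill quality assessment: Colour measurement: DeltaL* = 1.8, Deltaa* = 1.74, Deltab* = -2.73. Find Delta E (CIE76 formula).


Formula: Delta E = sqrt(dL*^2 + da*^2 + db*^2)
Step 1: dL*^2 = 1.8^2 = 3.24
Step 2: da*^2 = 1.74^2 = 3.0276
Step 3: db*^2 = (-2.73)^2 = 7.4529
Step 4: Sum = 3.24 + 3.0276 + 7.4529 = 13.7205
Step 5: Delta E = sqrt(13.7205) = 3.7

3.7 Delta E


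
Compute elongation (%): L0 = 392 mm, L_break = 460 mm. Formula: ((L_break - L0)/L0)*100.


Formula: Elongation (%) = ((L_break - L0) / L0) * 100
Step 1: Extension = 460 - 392 = 68 mm
Step 2: Elongation = (68 / 392) * 100
Step 3: Elongation = 0.173469 * 100 = 17.3469% ≈ 17.3%

17.3%


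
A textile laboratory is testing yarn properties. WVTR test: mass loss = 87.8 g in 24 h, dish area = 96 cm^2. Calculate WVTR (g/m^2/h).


Formula: WVTR = mass_loss / (area * time)
Step 1: Convert area: 96 cm^2 = 0.0096 m^2
Step 2: WVTR = 87.8 g / (0.0096 m^2 * 24 h)
Step 3: WVTR = 87.8 / 0.2304 = 381.1 g/m^2/h

381.1 g/m^2/h


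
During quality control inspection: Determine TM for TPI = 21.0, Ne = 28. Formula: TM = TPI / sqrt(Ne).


Formula: TM = TPI / sqrt(Ne)
Step 1: sqrt(Ne) = sqrt(28) = 5.2915
Step 2: TM = 21.0 / 5.2915 = 3.97

3.97 TM


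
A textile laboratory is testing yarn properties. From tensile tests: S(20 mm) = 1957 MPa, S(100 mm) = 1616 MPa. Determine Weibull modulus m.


Formula: m = ln(L1/L2) / ln(S2/S1)
Step 1: ln(L1/L2) = ln(20/100) = -1.60944
Step 2: S2/S1 = 1616/1957 = 0.82575
Step 3: ln(S2/S1) = ln(0.82575) = -0.19146
Step 4: m = -1.60944 / -0.19146 = 8.41

8.41 (Weibull m)


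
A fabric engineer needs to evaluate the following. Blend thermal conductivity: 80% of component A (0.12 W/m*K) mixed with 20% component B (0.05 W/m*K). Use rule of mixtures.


Formula: Blend property = (fraction_A * property_A) + (fraction_B * property_B)
Step 1: Contribution A = 80/100 * 0.12 W/m*K = 0.096 W/m*K
Step 2: Contribution B = 20/100 * 0.05 W/m*K = 0.01 W/m*K
Step 3: Blend thermal conductivity = 0.096 + 0.01 = 0.106 W/m*K

0.106 W/m*K


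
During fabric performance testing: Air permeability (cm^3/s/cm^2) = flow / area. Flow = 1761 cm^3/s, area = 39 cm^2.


Formula: Air Permeability = Airflow / Test Area
AP = 1761 cm^3/s / 39 cm^2
AP = 45.2 cm^3/s/cm^2

45.2 cm^3/s/cm^2


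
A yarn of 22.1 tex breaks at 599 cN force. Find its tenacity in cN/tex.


Formula: Tenacity = Breaking force / Linear density
Tenacity = 599 cN / 22.1 tex
Tenacity = 27.10 cN/tex

27.10 cN/tex


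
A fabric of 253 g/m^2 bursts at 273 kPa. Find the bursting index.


Formula: Bursting Index = Bursting Strength / Fabric GSM
BI = 273 kPa / 253 g/m^2
BI = 1.079 kPa/(g/m^2)

1.079 kPa/(g/m^2)


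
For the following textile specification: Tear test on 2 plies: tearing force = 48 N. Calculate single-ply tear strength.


Formula: Per-ply strength = Total force / Number of plies
Per-ply = 48 N / 2
Per-ply = 24 N

24 N


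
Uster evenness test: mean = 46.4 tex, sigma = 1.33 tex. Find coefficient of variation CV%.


Formula: CV% = (standard deviation / mean) * 100
Step 1: Ratio = 1.33 / 46.4 = 0.028664
Step 2: CV% = 0.028664 * 100 = 2.8664% ≈ 2.9%

2.9%


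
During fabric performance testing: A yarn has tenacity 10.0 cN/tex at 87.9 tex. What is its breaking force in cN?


Formula: Breaking force = Tenacity * Linear density
F = 10.0 cN/tex * 87.9 tex
F = 879.00 cN

879.00 cN


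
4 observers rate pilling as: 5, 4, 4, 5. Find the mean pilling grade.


Formula: Mean = sum / count
Sum = 5 + 4 + 4 + 5 = 18
Mean = 18 / 4 = 4.5

4.5


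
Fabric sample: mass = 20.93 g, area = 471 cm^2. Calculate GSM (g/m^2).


Formula: GSM = mass_g / area_m2
Step 1: Convert area: 471 cm^2 = 471 / 10000 = 0.0471 m^2
Step 2: GSM = 20.93 g / 0.0471 m^2 = 444.4 g/m^2

444.4 g/m^2


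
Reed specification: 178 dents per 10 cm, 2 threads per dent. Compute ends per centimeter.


Formula: EPC = (dents per 10 cm * ends per dent) / 10
Step 1: Total ends per 10 cm = 178 * 2 = 356
Step 2: EPC = 356 / 10 = 35.6 ends/cm

35.6 ends/cm


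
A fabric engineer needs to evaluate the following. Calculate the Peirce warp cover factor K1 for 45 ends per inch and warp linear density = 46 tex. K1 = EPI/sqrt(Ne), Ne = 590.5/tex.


Formula: K1 = EPI / sqrt(Ne), with Ne = 590.5 / tex_warp
Step 1: Ne = 590.5 / 46 = 12.837
Step 2: sqrt(Ne) = sqrt(12.837) = 3.5829
Step 3: K1 = 45 / 3.5829 = 12.6

12.6


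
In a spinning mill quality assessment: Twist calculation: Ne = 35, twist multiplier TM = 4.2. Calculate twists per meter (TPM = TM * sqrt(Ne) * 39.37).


Formula: TPM = TM * sqrt(Ne) * 39.37
Step 1: sqrt(Ne) = sqrt(35) = 5.9161
Step 2: TM * sqrt(Ne) = 4.2 * 5.9161 = 24.8476
Step 3: TPM = 24.8476 * 39.37 = 978 twists/m

978 twists/m


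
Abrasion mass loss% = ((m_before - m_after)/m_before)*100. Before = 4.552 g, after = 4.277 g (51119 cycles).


Formula: Mass loss% = ((m_before - m_after) / m_before) * 100
Step 1: Mass loss = 4.552 - 4.277 = 0.275 g
Step 2: Ratio = 0.275 / 4.552 = 0.060413
Step 3: Mass loss% = 0.060413 * 100 = 6.0413% ≈ 6.04%

6.04%


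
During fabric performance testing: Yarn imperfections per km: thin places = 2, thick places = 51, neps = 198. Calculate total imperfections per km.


Formula: Total = thin places + thick places + neps
Total = 2 + 51 + 198
Total = 251 imperfections/km

251 imperfections/km


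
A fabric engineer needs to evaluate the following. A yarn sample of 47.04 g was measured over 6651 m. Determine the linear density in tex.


Formula: Tex = (mass_g / length_m) * 1000
Substituting: Tex = (47.04 / 6651) * 1000
Intermediate: 47.04 / 6651 = 0.00707262 g/m
Tex = 0.00707262 * 1000 = 7.07 tex

7.07 tex


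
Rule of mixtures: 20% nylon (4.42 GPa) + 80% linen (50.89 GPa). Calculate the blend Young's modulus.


Formula: Blend property = (fraction_A * property_A) + (fraction_B * property_B)
Step 1: Contribution A = 20/100 * 4.42 GPa = 0.884 GPa
Step 2: Contribution B = 80/100 * 50.89 GPa = 40.712 GPa
Step 3: Blend Young's modulus = 0.884 + 40.712 = 41.596 GPa

41.596 GPa


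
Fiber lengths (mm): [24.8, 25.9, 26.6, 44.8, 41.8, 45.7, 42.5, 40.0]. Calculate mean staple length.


Formula: Mean = sum of lengths / count
Sum = 24.8 + 25.9 + 26.6 + 44.8 + 41.8 + 45.7 + 42.5 + 40.0
Sum = 292.1 mm
Mean = 292.1 / 8 = 36.51 mm

36.51 mm


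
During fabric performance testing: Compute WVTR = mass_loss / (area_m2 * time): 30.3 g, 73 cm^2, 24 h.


Formula: WVTR = mass_loss / (area * time)
Step 1: Convert area: 73 cm^2 = 0.0073 m^2
Step 2: WVTR = 30.3 g / (0.0073 m^2 * 24 h)
Step 3: WVTR = 30.3 / 0.1752 = 172.9 g/m^2/h

172.9 g/m^2/h


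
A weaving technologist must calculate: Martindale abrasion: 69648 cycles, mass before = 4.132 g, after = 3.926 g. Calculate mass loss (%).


Formula: Mass loss% = ((m_before - m_after) / m_before) * 100
Step 1: Mass loss = 4.132 - 3.926 = 0.206 g
Step 2: Ratio = 0.206 / 4.132 = 0.0498548
Step 3: Mass loss% = 0.0498548 * 100 = 4.98548% ≈ 4.99%

4.99%


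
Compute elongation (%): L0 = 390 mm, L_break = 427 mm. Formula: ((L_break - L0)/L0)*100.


Formula: Elongation (%) = ((L_break - L0) / L0) * 100
Step 1: Extension = 427 - 390 = 37 mm
Step 2: Elongation = (37 / 390) * 100
Step 3: Elongation = 0.094872 * 100 = 9.4872% ≈ 9.5%

9.5%


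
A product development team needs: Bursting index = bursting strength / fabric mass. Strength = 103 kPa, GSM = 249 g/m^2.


Formula: Bursting Index = Bursting Strength / Fabric GSM
BI = 103 kPa / 249 g/m^2
BI = 0.414 kPa/(g/m^2)

0.414 kPa/(g/m^2)


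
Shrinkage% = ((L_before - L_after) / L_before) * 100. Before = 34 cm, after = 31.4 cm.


Formula: Shrinkage% = ((L_before - L_after) / L_before) * 100
Step 1: Shrinkage = 34 - 31.4 = 2.6 cm
Step 2: Shrinkage% = (2.6 / 34) * 100
Step 3: Shrinkage% = 0.076471 * 100 = 7.6471% ≈ 7.6%

7.6%


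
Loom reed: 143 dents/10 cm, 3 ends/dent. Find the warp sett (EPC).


Formula: EPC = (dents per 10 cm * ends per dent) / 10
Step 1: Total ends per 10 cm = 143 * 3 = 429
Step 2: EPC = 429 / 10 = 42.9 ends/cm

42.9 ends/cm


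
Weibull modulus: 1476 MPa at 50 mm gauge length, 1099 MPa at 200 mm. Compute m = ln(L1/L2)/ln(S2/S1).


Formula: m = ln(L1/L2) / ln(S2/S1)
Step 1: ln(L1/L2) = ln(50/200) = -1.38629
Step 2: S2/S1 = 1099/1476 = 0.74458
Step 3: ln(S2/S1) = ln(0.74458) = -0.29493
Step 4: m = -1.38629 / -0.29493 = 4.70

4.70 (Weibull m)


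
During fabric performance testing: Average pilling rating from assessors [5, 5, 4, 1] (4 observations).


Formula: Mean = sum / count
Sum = 5 + 5 + 4 + 1 = 15
Mean = 15 / 4 = 3.8

3.8


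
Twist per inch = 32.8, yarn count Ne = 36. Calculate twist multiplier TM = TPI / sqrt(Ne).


Formula: TM = TPI / sqrt(Ne)
Step 1: sqrt(Ne) = sqrt(36) = 6
Step 2: TM = 32.8 / 6 = 5.47

5.47 TM


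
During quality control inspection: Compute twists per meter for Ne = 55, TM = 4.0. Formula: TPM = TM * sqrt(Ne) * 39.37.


Formula: TPM = TM * sqrt(Ne) * 39.37
Step 1: sqrt(Ne) = sqrt(55) = 7.4162
Step 2: TM * sqrt(Ne) = 4.0 * 7.4162 = 29.6648
Step 3: TPM = 29.6648 * 39.37 = 1168 twists/m

1168 twists/m


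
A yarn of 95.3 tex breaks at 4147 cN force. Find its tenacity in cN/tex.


Formula: Tenacity = Breaking force / Linear density
Tenacity = 4147 cN / 95.3 tex
Tenacity = 43.52 cN/tex

43.52 cN/tex


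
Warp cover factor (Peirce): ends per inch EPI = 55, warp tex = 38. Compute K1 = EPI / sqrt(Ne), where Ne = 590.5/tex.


Formula: K1 = EPI / sqrt(Ne), with Ne = 590.5 / tex_warp
Step 1: Ne = 590.5 / 38 = 15.539
Step 2: sqrt(Ne) = sqrt(15.539) = 3.942
Step 3: K1 = 55 / 3.942 = 14.0

14.0


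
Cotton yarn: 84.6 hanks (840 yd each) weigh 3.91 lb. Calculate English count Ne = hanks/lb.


Formula: Ne = hanks / mass_lb
Substituting: Ne = 84.6 / 3.91
Ne = 21.6

21.6 Ne


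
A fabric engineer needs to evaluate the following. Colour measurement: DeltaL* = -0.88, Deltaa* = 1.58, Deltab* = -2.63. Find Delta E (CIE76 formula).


Formula: Delta E = sqrt(dL*^2 + da*^2 + db*^2)
Step 1: dL*^2 = (-0.88)^2 = 0.7744
Step 2: da*^2 = 1.58^2 = 2.4964
Step 3: db*^2 = (-2.63)^2 = 6.9169
Step 4: Sum = 0.7744 + 2.4964 + 6.9169 = 10.1877
Step 5: Delta E = sqrt(10.1877) = 3.19

3.19 Delta E


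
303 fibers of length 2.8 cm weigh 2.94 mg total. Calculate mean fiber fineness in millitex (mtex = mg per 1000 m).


Formula: fineness (mtex) = mass (mg) / total length (km) = (mass_mg / total_length_m) * 1000
Step 1: Convert fiber length: 2.8 cm = 0.028 m
Step 2: Total fiber length = 303 * 0.028 = 8.484 m
Step 3: Linear density = 2.94 mg / 8.484 m = 0.3465 mg/m
Step 4: fineness = 0.3465 * 1000 = 346.5 mtex

346.5 mtex


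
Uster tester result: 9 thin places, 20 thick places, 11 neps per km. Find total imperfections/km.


Formula: Total = thin places + thick places + neps
Total = 9 + 20 + 11
Total = 40 imperfections/km

40 imperfections/km


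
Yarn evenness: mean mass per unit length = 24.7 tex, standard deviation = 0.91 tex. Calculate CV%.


Formula: CV% = (standard deviation / mean) * 100
Step 1: Ratio = 0.91 / 24.7 = 0.036842
Step 2: CV% = 0.036842 * 100 = 3.6842% ≈ 3.7%

3.7%


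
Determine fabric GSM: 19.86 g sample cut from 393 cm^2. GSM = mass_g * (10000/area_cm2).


Formula: GSM = mass_g / area_m2
Step 1: Convert area: 393 cm^2 = 393 / 10000 = 0.0393 m^2
Step 2: GSM = 19.86 g / 0.0393 m^2 = 505.3 g/m^2

505.3 g/m^2


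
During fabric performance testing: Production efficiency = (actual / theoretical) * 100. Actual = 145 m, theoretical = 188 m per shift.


Formula: Efficiency% = (Actual output / Theoretical output) * 100
Efficiency% = (145 / 188) * 100
Efficiency% = 0.771277 * 100 = 77.1277% ≈ 77.1%

77.1%


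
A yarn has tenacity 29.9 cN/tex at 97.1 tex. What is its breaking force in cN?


Formula: Breaking force = Tenacity * Linear density
F = 29.9 cN/tex * 97.1 tex
F = 2903.29 cN

2903.29 cN


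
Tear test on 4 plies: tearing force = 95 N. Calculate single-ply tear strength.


Formula: Per-ply strength = Total force / Number of plies
Per-ply = 95 N / 4
Per-ply = 23.75 N

23.75 N


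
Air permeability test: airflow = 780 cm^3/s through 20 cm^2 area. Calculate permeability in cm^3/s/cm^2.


Formula: Air Permeability = Airflow / Test Area
AP = 780 cm^3/s / 20 cm^2
AP = 39.0 cm^3/s/cm^2

39.0 cm^3/s/cm^2


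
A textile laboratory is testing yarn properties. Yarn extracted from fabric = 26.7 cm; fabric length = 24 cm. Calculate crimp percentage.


Formula: Crimp% = ((L_yarn - L_fabric) / L_fabric) * 100
Step 1: Extension = 26.7 - 24 = 2.7 cm
Step 2: Crimp% = (2.7 / 24) * 100
Step 3: Crimp% = 0.1125 * 100 = 11.25% ≈ 11.3%

11.3%


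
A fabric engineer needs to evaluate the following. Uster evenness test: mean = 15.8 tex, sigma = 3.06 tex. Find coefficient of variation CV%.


Formula: CV% = (standard deviation / mean) * 100
Step 1: Ratio = 3.06 / 15.8 = 0.193671
Step 2: CV% = 0.193671 * 100 = 19.3671% ≈ 19.4%

19.4%


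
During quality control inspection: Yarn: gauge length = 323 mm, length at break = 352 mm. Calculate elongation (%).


Formula: Elongation (%) = ((L_break - L0) / L0) * 100
Step 1: Extension = 352 - 323 = 29 mm
Step 2: Elongation = (29 / 323) * 100
Step 3: Elongation = 0.089783 * 100 = 8.9783% ≈ 9.0%

9.0%


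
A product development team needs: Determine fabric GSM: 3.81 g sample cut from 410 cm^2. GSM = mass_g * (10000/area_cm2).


Formula: GSM = mass_g / area_m2
Step 1: Convert area: 410 cm^2 = 410 / 10000 = 0.041 m^2
Step 2: GSM = 3.81 g / 0.041 m^2 = 92.9 g/m^2

92.9 g/m^2


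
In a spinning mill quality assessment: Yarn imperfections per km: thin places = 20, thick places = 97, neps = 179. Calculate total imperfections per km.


Formula: Total = thin places + thick places + neps
Total = 20 + 97 + 179
Total = 296 imperfections/km

296 imperfections/km


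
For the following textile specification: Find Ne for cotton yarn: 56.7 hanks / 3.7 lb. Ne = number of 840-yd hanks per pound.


Formula: Ne = hanks / mass_lb
Substituting: Ne = 56.7 / 3.7
Ne = 15.3

15.3 Ne


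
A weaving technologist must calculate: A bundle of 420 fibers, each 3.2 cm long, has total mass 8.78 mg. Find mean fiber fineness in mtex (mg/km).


Formula: fineness (mtex) = mass (mg) / total length (km) = (mass_mg / total_length_m) * 1000
Step 1: Convert fiber length: 3.2 cm = 0.032 m
Step 2: Total fiber length = 420 * 0.032 = 13.44 m
Step 3: Linear density = 8.78 mg / 13.44 m = 0.6533 mg/m
Step 4: fineness = 0.6533 * 1000 = 653.3 mtex

653.3 mtex


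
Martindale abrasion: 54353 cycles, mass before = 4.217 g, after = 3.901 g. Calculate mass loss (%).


Formula: Mass loss% = ((m_before - m_after) / m_before) * 100
Step 1: Mass loss = 4.217 - 3.901 = 0.316 g
Step 2: Ratio = 0.316 / 4.217 = 0.0749348
Step 3: Mass loss% = 0.0749348 * 100 = 7.49348% ≈ 7.49%

7.49%


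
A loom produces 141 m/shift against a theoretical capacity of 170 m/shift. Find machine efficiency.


Formula: Efficiency% = (Actual output / Theoretical output) * 100
Efficiency% = (141 / 170) * 100
Efficiency% = 0.829412 * 100 = 82.9412% ≈ 82.9%

82.9%


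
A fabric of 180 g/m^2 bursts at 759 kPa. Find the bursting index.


Formula: Bursting Index = Bursting Strength / Fabric GSM
BI = 759 kPa / 180 g/m^2
BI = 4.217 kPa/(g/m^2)

4.217 kPa/(g/m^2)


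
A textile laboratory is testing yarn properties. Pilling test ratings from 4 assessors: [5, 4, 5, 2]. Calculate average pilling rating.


Formula: Mean = sum / count
Sum = 5 + 4 + 5 + 2 = 16
Mean = 16 / 4 = 4.0

4.0


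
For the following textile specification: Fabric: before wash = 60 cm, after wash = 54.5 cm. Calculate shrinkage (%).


Formula: Shrinkage% = ((L_before - L_after) / L_before) * 100
Step 1: Shrinkage = 60 - 54.5 = 5.5 cm
Step 2: Shrinkage% = (5.5 / 60) * 100
Step 3: Shrinkage% = 0.091667 * 100 = 9.1667% ≈ 9.2%

9.2%


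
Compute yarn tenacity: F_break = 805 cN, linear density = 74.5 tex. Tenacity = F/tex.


Formula: Tenacity = Breaking force / Linear density
Tenacity = 805 cN / 74.5 tex
Tenacity = 10.81 cN/tex

10.81 cN/tex


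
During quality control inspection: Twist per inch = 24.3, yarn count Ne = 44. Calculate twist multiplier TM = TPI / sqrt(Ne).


Formula: TM = TPI / sqrt(Ne)
Step 1: sqrt(Ne) = sqrt(44) = 6.6332
Step 2: TM = 24.3 / 6.6332 = 3.66

3.66 TM


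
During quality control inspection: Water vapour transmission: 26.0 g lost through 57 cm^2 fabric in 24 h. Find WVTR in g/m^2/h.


Formula: WVTR = mass_loss / (area * time)
Step 1: Convert area: 57 cm^2 = 0.0057 m^2
Step 2: WVTR = 26.0 g / (0.0057 m^2 * 24 h)
Step 3: WVTR = 26.0 / 0.1368 = 190.1 g/m^2/h

190.1 g/m^2/h


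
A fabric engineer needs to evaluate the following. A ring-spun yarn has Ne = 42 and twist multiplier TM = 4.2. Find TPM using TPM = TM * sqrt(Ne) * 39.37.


Formula: TPM = TM * sqrt(Ne) * 39.37
Step 1: sqrt(Ne) = sqrt(42) = 6.4807
Step 2: TM * sqrt(Ne) = 4.2 * 6.4807 = 27.2189
Step 3: TPM = 27.2189 * 39.37 = 1072 twists/m

1072 twists/m


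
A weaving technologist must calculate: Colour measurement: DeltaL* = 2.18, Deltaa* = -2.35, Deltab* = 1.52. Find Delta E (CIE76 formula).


Formula: Delta E = sqrt(dL*^2 + da*^2 + db*^2)
Step 1: dL*^2 = 2.18^2 = 4.7524
Step 2: da*^2 = (-2.35)^2 = 5.5225
Step 3: db*^2 = 1.52^2 = 2.3104
Step 4: Sum = 4.7524 + 5.5225 + 2.3104 = 12.5853
Step 5: Delta E = sqrt(12.5853) = 3.55

3.55 Delta E


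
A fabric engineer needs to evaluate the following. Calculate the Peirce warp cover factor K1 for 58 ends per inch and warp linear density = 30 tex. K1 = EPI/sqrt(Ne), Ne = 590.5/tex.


Formula: K1 = EPI / sqrt(Ne), with Ne = 590.5 / tex_warp
Step 1: Ne = 590.5 / 30 = 19.683
Step 2: sqrt(Ne) = sqrt(19.683) = 4.4366
Step 3: K1 = 58 / 4.4366 = 13.1

13.1


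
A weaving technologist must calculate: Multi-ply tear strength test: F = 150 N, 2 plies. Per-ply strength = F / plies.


Formula: Per-ply strength = Total force / Number of plies
Per-ply = 150 N / 2
Per-ply = 75 N

75 N


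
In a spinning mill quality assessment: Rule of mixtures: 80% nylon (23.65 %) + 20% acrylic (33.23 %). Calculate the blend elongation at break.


Formula: Blend property = (fraction_A * property_A) + (fraction_B * property_B)
Step 1: Contribution A = 80/100 * 23.65 % = 18.92 %
Step 2: Contribution B = 20/100 * 33.23 % = 6.646 %
Step 3: Blend elongation at break = 18.92 + 6.646 = 25.566 %

25.566 %


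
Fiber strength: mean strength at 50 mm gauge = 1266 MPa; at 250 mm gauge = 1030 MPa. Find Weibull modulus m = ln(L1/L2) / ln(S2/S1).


Formula: m = ln(L1/L2) / ln(S2/S1)
Step 1: ln(L1/L2) = ln(50/250) = -1.60944
Step 2: S2/S1 = 1030/1266 = 0.81359
Step 3: ln(S2/S1) = ln(0.81359) = -0.20630
Step 4: m = -1.60944 / -0.20630 = 7.80

7.80 (Weibull m)


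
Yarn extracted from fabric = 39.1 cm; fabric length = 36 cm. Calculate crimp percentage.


Formula: Crimp% = ((L_yarn - L_fabric) / L_fabric) * 100
Step 1: Extension = 39.1 - 36 = 3.1 cm
Step 2: Crimp% = (3.1 / 36) * 100
Step 3: Crimp% = 0.086111 * 100 = 8.6111% ≈ 8.6%

8.6%


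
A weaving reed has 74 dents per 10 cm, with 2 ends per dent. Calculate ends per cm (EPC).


Formula: EPC = (dents per 10 cm * ends per dent) / 10
Step 1: Total ends per 10 cm = 74 * 2 = 148
Step 2: EPC = 148 / 10 = 14.8 ends/cm

14.8 ends/cm


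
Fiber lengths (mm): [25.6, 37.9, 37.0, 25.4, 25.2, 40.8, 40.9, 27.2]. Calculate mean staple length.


Formula: Mean = sum of lengths / count
Sum = 25.6 + 37.9 + 37.0 + 25.4 + 25.2 + 40.8 + 40.9 + 27.2
Sum = 260.0 mm
Mean = 260.0 / 8 = 32.50 mm

32.50 mm


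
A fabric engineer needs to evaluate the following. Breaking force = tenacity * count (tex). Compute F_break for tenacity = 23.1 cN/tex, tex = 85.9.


Formula: Breaking force = Tenacity * Linear density
F = 23.1 cN/tex * 85.9 tex
F = 1984.29 cN

1984.29 cN


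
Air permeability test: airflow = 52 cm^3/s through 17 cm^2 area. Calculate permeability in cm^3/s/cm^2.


Formula: Air Permeability = Airflow / Test Area
AP = 52 cm^3/s / 17 cm^2
AP = 3.1 cm^3/s/cm^2

3.1 cm^3/s/cm^2


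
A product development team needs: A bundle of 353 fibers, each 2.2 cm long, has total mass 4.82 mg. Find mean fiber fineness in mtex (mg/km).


Formula: fineness (mtex) = mass (mg) / total length (km) = (mass_mg / total_length_m) * 1000
Step 1: Convert fiber length: 2.2 cm = 0.022 m
Step 2: Total fiber length = 353 * 0.022 = 7.766 m
Step 3: Linear density = 4.82 mg / 7.766 m = 0.6207 mg/m
Step 4: fineness = 0.6207 * 1000 = 620.7 mtex

620.7 mtex


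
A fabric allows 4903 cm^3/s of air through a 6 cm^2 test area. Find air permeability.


Formula: Air Permeability = Airflow / Test Area
AP = 4903 cm^3/s / 6 cm^2
AP = 817.2 cm^3/s/cm^2

817.2 cm^3/s/cm^2


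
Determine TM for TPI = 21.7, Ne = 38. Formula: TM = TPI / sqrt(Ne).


Formula: TM = TPI / sqrt(Ne)
Step 1: sqrt(Ne) = sqrt(38) = 6.1644
Step 2: TM = 21.7 / 6.1644 = 3.52

3.52 TM


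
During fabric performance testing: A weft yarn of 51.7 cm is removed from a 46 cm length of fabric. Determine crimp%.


Formula: Crimp% = ((L_yarn - L_fabric) / L_fabric) * 100
Step 1: Extension = 51.7 - 46 = 5.7 cm
Step 2: Crimp% = (5.7 / 46) * 100
Step 3: Crimp% = 0.123913 * 100 = 12.3913% ≈ 12.4%

12.4%


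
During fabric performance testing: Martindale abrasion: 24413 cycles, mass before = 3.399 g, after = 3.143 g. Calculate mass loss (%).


Formula: Mass loss% = ((m_before - m_after) / m_before) * 100
Step 1: Mass loss = 3.399 - 3.143 = 0.256 g
Step 2: Ratio = 0.256 / 3.399 = 0.0753163
Step 3: Mass loss% = 0.0753163 * 100 = 7.53163% ≈ 7.53%

7.53%


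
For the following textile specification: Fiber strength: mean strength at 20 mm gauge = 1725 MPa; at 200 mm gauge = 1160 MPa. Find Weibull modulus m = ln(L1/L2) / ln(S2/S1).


Formula: m = ln(L1/L2) / ln(S2/S1)
Step 1: ln(L1/L2) = ln(20/200) = -2.30259
Step 2: S2/S1 = 1160/1725 = 0.67246
Step 3: ln(S2/S1) = ln(0.67246) = -0.39681
Step 4: m = -2.30259 / -0.39681 = 5.80

5.80 (Weibull m)


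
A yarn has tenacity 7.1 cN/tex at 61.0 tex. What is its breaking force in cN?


Formula: Breaking force = Tenacity * Linear density
F = 7.1 cN/tex * 61.0 tex
F = 433.10 cN

433.10 cN


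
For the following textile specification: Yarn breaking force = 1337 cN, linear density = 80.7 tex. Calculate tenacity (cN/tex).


Formula: Tenacity = Breaking force / Linear density
Tenacity = 1337 cN / 80.7 tex
Tenacity = 16.57 cN/tex

16.57 cN/tex


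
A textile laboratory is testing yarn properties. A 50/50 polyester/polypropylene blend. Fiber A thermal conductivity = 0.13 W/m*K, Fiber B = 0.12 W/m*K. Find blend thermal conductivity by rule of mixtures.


Formula: Blend property = (fraction_A * property_A) + (fraction_B * property_B)
Step 1: Contribution A = 50/100 * 0.13 W/m*K = 0.065 W/m*K
Step 2: Contribution B = 50/100 * 0.12 W/m*K = 0.06 W/m*K
Step 3: Blend thermal conductivity = 0.065 + 0.06 = 0.125 W/m*K

0.125 W/m*K


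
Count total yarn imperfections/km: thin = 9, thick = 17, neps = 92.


Formula: Total = thin places + thick places + neps
Total = 9 + 17 + 92
Total = 118 imperfections/km

118 imperfections/km


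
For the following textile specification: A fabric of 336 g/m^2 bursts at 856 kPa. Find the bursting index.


Formula: Bursting Index = Bursting Strength / Fabric GSM
BI = 856 kPa / 336 g/m^2
BI = 2.548 kPa/(g/m^2)

2.548 kPa/(g/m^2)


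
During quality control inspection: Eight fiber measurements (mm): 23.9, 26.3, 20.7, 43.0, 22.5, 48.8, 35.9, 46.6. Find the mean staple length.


Formula: Mean = sum of lengths / count
Sum = 23.9 + 26.3 + 20.7 + 43.0 + 22.5 + 48.8 + 35.9 + 46.6
Sum = 267.7 mm
Mean = 267.7 / 8 = 33.46 mm

33.46 mm


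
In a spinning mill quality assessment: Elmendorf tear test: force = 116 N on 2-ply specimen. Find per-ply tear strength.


Formula: Per-ply strength = Total force / Number of plies
Per-ply = 116 N / 2
Per-ply = 58 N

58 N


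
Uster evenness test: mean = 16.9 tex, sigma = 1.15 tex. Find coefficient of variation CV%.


Formula: CV% = (standard deviation / mean) * 100
Step 1: Ratio = 1.15 / 16.9 = 0.068047
Step 2: CV% = 0.068047 * 100 = 6.8047% ≈ 6.8%

6.8%


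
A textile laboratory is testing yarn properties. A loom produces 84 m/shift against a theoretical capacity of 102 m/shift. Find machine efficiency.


Formula: Efficiency% = (Actual output / Theoretical output) * 100
Efficiency% = (84 / 102) * 100
Efficiency% = 0.823529 * 100 = 82.3529% ≈ 82.4%

82.4%


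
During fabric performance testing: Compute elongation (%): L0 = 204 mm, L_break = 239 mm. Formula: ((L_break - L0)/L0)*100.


Formula: Elongation (%) = ((L_break - L0) / L0) * 100
Step 1: Extension = 239 - 204 = 35 mm
Step 2: Elongation = (35 / 204) * 100
Step 3: Elongation = 0.171569 * 100 = 17.1569% ≈ 17.2%

17.2%


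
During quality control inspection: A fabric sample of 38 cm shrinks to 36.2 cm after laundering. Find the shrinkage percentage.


Formula: Shrinkage% = ((L_before - L_after) / L_before) * 100
Step 1: Shrinkage = 38 - 36.2 = 1.8 cm
Step 2: Shrinkage% = (1.8 / 38) * 100
Step 3: Shrinkage% = 0.047368 * 100 = 4.7368% ≈ 4.7%

4.7%


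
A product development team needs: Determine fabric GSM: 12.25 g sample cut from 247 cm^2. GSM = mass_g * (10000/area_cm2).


Formula: GSM = mass_g / area_m2
Step 1: Convert area: 247 cm^2 = 247 / 10000 = 0.0247 m^2
Step 2: GSM = 12.25 g / 0.0247 m^2 = 496.0 g/m^2

496.0 g/m^2


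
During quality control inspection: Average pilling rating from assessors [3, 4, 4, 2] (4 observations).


Formula: Mean = sum / count
Sum = 3 + 4 + 4 + 2 = 13
Mean = 13 / 4 = 3.3

3.3


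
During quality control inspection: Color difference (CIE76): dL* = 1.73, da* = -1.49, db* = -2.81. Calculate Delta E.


Formula: Delta E = sqrt(dL*^2 + da*^2 + db*^2)
Step 1: dL*^2 = 1.73^2 = 2.9929
Step 2: da*^2 = (-1.49)^2 = 2.2201
Step 3: db*^2 = (-2.81)^2 = 7.8961
Step 4: Sum = 2.9929 + 2.2201 + 7.8961 = 13.1091
Step 5: Delta E = sqrt(13.1091) = 3.62

3.62 Delta E


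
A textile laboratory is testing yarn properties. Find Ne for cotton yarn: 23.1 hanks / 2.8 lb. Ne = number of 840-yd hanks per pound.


Formula: Ne = hanks / mass_lb
Substituting: Ne = 23.1 / 2.8
Ne = 8.3

8.3 Ne


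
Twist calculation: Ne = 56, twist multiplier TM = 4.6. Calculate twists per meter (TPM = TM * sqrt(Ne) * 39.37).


Formula: TPM = TM * sqrt(Ne) * 39.37
Step 1: sqrt(Ne) = sqrt(56) = 7.4833
Step 2: TM * sqrt(Ne) = 4.6 * 7.4833 = 34.4232
Step 3: TPM = 34.4232 * 39.37 = 1355 twists/m

1355 twists/m


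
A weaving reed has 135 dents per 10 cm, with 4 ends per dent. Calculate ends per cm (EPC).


Formula: EPC = (dents per 10 cm * ends per dent) / 10
Step 1: Total ends per 10 cm = 135 * 4 = 540
Step 2: EPC = 540 / 10 = 54.0 ends/cm

54.0 ends/cm


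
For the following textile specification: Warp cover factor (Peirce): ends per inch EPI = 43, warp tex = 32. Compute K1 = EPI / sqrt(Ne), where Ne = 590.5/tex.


Formula: K1 = EPI / sqrt(Ne), with Ne = 590.5 / tex_warp
Step 1: Ne = 590.5 / 32 = 18.453
Step 2: sqrt(Ne) = sqrt(18.453) = 4.2957
Step 3: K1 = 43 / 4.2957 = 10.0

10.0


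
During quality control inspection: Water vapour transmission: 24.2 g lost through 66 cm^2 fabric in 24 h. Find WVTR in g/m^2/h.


Formula: WVTR = mass_loss / (area * time)
Step 1: Convert area: 66 cm^2 = 0.0066 m^2
Step 2: WVTR = 24.2 g / (0.0066 m^2 * 24 h)
Step 3: WVTR = 24.2 / 0.1584 = 152.8 g/m^2/h

152.8 g/m^2/h


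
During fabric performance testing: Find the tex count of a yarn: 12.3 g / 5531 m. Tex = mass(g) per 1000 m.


Formula: Tex = (mass_g / length_m) * 1000
Substituting: Tex = (12.3 / 5531) * 1000
Intermediate: 12.3 / 5531 = 0.00222383 g/m
Tex = 0.00222383 * 1000 = 2.22 tex

2.22 tex


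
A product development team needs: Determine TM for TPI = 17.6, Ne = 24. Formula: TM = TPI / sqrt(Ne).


Formula: TM = TPI / sqrt(Ne)
Step 1: sqrt(Ne) = sqrt(24) = 4.899
Step 2: TM = 17.6 / 4.899 = 3.59

3.59 TM
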